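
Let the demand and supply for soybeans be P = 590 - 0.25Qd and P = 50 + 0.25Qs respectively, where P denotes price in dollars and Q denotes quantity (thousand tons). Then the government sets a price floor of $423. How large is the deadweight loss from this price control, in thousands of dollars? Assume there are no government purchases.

Rearranging demand gives Qd = 2360 - 4P; rearranging supply gives Qs = 4P - 200. Equilibrium: 2360 - 4P = 4P - 200, so 2560 = 8P and P* = 320, Q* = 1080.
The floor of 423 is above the equilibrium price 320, so it binds.
At P = 423: Qd = 2360 - 4·423 = 668 and Qs = 4·423 - 200 = 1492.
Quantity traded falls to 668. At Q = 668 the demand price is (2360 - 668)/4 = 423 and the supply price is (200 + 668)/4 = 217.
Deadweight loss = ½ · (423 - 217) · (1080 - 668) = ½ · 206 · 412 = 42436.

42436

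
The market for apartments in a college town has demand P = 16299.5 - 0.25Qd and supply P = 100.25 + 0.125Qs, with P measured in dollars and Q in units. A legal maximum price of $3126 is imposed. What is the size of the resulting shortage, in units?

28488

Rearranging demand gives Qd = 65198 - 4P; rearranging supply gives Qs = 8P - 802. Without the control the market clears where 65198 - 4P = 8P - 802, i.e. P* = 5500 and Q* = 43198.
Because the ceiling (3126) lies below the market-clearing price, it is binding.
At P = 3126: Qd = 65198 - 4·3126 = 52694 and Qs = 8·3126 - 802 = 24206.
Shortage = Qd - Qs = 52694 - 24206 = 28488.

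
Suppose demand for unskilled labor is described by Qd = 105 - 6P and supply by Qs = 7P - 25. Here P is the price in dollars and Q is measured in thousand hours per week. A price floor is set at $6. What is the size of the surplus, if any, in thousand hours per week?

0

In a free market, 105 - 6P = 7P - 25 gives the equilibrium P* = 10, Q* = 45.
The floor of 6 is below the equilibrium price 10, so it is not binding; the market clears at P* = 10, Q* = 45.
Since the control does not bind, there is no surplus.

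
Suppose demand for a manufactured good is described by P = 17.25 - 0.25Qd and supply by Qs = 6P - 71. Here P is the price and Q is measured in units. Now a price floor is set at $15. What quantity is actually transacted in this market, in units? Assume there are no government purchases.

Rearranging demand gives Qd = 69 - 4P. In a free market, 69 - 4P = 6P - 71 gives the equilibrium P* = 14, Q* = 13.
Because the floor (15) lies above the market-clearing price, it is binding.
At P = 15: Qd = 69 - 4·15 = 9 and Qs = 6·15 - 71 = 19.
The quantity actually transacted is the short side, demand: 9.

9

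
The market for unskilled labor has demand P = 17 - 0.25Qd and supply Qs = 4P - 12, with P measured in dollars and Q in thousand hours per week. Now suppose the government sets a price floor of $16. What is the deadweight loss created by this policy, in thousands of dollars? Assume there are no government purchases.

Rearranging demand gives Qd = 68 - 4P. Setting quantity demanded equal to quantity supplied, 68 - 4P = 4P - 12, gives P* = 10 and Q* = 28.
Since 16 > 10, the floor is binding.
At P = 16: Qd = 68 - 4·16 = 4 and Qs = 4·16 - 12 = 52.
Quantity traded falls to 4. At Q = 4 the demand price is (68 - 4)/4 = 16 and the supply price is (12 + 4)/4 = 4.
Deadweight loss = ½ · (16 - 4) · (28 - 4) = ½ · 12 · 24 = 144.

144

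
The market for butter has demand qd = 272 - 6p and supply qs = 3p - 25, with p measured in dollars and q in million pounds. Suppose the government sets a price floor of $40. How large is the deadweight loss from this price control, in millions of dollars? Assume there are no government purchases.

441

Setting quantity demanded equal to quantity supplied, 272 - 6p = 3p - 25, gives p* = 33 and q* = 74.
Since 40 > 33, the floor is binding.
At p = 40: qd = 272 - 6·40 = 32 and qs = 3·40 - 25 = 95.
Quantity traded falls to 32. At q = 32 the demand price is (272 - 32)/6 = 40 and the supply price is (25 + 32)/3 = 19.
Deadweight loss = ½ · (40 - 19) · (74 - 32) = ½ · 21 · 42 = 441.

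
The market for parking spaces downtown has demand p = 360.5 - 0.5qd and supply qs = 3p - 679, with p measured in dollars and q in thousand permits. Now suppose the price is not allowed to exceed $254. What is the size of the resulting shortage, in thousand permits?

130

Rearranging demand gives qd = 721 - 2p. In a free market, 721 - 2p = 3p - 679 gives the equilibrium p* = 280, q* = 161.
The ceiling of 254 is below the equilibrium price 280, so it binds.
At p = 254: qd = 721 - 2·254 = 213 and qs = 3·254 - 679 = 83.
Shortage = qd - qs = 213 - 83 = 130.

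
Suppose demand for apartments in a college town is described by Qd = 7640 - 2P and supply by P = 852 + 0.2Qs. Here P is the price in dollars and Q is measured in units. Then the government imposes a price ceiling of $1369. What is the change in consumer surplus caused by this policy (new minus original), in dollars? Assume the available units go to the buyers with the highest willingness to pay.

170878.75

Rearranging supply gives Qs = 5P - 4260. Without the control the market clears where 7640 - 2P = 5P - 4260, i.e. P* = 1700 and Q* = 4240.
Since 1369 < 1700, the ceiling is binding.
At P = 1369: Qd = 7640 - 2·1369 = 4902 and Qs = 5·1369 - 4260 = 2585.
Consumer surplus without the control is ½ · (3820 - 1700) · 4240 = 4494400.
With the ceiling, 2585 units are sold at 1369 (assume they go to the highest-value buyers). The demand price at Q = 2585 is 2527.5, so CS = ½ · [(3820 - 1369) + (2527.5 - 1369)] · 2585 = 4665278.75.
Change in consumer surplus = 4665278.75 - 4494400 = 170878.75.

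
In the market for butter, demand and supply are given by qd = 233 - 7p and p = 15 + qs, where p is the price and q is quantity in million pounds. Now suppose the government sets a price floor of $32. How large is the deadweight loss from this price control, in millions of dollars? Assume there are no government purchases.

Rearranging supply gives qs = p - 15. Equilibrium: 233 - 7p = p - 15, so 248 = 8p and p* = 31, q* = 16.
Because the floor (32) lies above the market-clearing price, it is binding.
At p = 32: qd = 233 - 7·32 = 9 and qs = 32 - 15 = 17.
Quantity traded falls to 9. At q = 9 the demand price is (233 - 9)/7 = 32 and the supply price is 15 + 9 = 24.
Deadweight loss = ½ · (32 - 24) · (16 - 9) = ½ · 8 · 7 = 28.

28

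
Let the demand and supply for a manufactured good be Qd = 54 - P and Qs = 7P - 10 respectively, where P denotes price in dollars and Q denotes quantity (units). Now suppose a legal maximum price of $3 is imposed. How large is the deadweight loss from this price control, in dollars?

700

Without the control the market clears where 54 - P = 7P - 10, i.e. P* = 8 and Q* = 46.
Since 3 < 8, the ceiling is binding.
At P = 3: Qd = 54 - 3 = 51 and Qs = 7·3 - 10 = 11.
Quantity traded falls to 11. At Q = 11 the demand price is 54 - 11 = 43 and the supply price is (10 + 11)/7 = 3.
Deadweight loss = ½ · (43 - 3) · (46 - 11) = ½ · 40 · 35 = 700.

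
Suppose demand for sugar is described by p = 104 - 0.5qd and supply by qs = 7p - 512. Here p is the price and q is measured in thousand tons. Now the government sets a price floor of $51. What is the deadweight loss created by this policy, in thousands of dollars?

0

Rearranging demand gives qd = 208 - 2p. In a free market, 208 - 2p = 7p - 512 gives the equilibrium p* = 80, q* = 48.
The floor of 51 is below the equilibrium price 80, so it is not binding; the market clears at p* = 80, q* = 48.
Since the control does not bind, no trades are prevented and deadweight loss is zero.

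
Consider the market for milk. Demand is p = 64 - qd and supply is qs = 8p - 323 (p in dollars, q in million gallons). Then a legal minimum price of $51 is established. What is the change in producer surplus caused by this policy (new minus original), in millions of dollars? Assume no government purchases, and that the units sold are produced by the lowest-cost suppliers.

100

Rearranging demand gives qd = 64 - p. Setting quantity demanded equal to quantity supplied, 64 - p = 8p - 323, gives p* = 43 and q* = 21.
Because the floor (51) lies above the market-clearing price, it is binding.
At p = 51: qd = 64 - 51 = 13 and qs = 8·51 - 323 = 85.
Producer surplus without the control is ½ · (43 - 40.375) · 21 = 27.5625.
With the floor, 13 units are sold at 51. The supply price at q = 13 is 42, so PS = ½ · [(51 - 40.375) + (51 - 42)] · 13 = 127.5625.
Change in producer surplus = 127.5625 - 27.5625 = 100.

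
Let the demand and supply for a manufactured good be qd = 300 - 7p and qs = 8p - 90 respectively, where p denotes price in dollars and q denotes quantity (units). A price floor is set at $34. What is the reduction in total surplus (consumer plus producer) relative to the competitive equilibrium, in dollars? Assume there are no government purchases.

420

Equilibrium: 300 - 7p = 8p - 90, so 390 = 15p and p* = 26, q* = 118.
Because the floor (34) lies above the market-clearing price, it is binding.
At p = 34: qd = 300 - 7·34 = 62 and qs = 8·34 - 90 = 182.
Quantity traded falls to 62. At q = 62 the demand price is (300 - 62)/7 = 34 and the supply price is (90 + 62)/8 = 19.
Deadweight loss = ½ · (34 - 19) · (118 - 62) = ½ · 15 · 56 = 420.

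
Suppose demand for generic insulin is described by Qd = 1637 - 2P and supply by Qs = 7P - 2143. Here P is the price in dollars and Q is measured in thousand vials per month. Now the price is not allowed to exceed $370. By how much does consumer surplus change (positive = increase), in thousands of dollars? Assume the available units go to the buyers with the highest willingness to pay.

Setting quantity demanded equal to quantity supplied, 1637 - 2P = 7P - 2143, gives P* = 420 and Q* = 797.
The ceiling of 370 is below the equilibrium price 420, so it binds.
At P = 370: Qd = 1637 - 2·370 = 897 and Qs = 7·370 - 2143 = 447.
Consumer surplus without the control is ½ · (818.5 - 420) · 797 = 158802.25.
With the ceiling, 447 units are sold at 370 (assume they go to the highest-value buyers). The demand price at Q = 447 is 595, so CS = ½ · [(818.5 - 370) + (595 - 370)] · 447 = 150527.25.
Change in consumer surplus = 150527.25 - 158802.25 = -8275.

-8275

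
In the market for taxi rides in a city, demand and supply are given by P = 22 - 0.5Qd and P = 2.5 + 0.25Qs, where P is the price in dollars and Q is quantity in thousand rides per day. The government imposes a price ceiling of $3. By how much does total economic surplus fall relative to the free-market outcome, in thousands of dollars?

Rearranging demand gives Qd = 44 - 2P; rearranging supply gives Qs = 4P - 10. Without the control the market clears where 44 - 2P = 4P - 10, i.e. P* = 9 and Q* = 26.
Because the ceiling (3) lies below the market-clearing price, it is binding.
At P = 3: Qd = 44 - 2·3 = 38 and Qs = 4·3 - 10 = 2.
Quantity traded falls to 2. At Q = 2 the demand price is (44 - 2)/2 = 21 and the supply price is (10 + 2)/4 = 3.
Deadweight loss = ½ · (21 - 3) · (26 - 2) = ½ · 18 · 24 = 216.

216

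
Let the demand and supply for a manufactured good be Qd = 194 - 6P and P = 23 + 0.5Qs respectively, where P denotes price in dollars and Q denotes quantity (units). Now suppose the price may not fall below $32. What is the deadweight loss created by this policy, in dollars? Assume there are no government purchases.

Rearranging supply gives Qs = 2P - 46. Without the control the market clears where 194 - 6P = 2P - 46, i.e. P* = 30 and Q* = 14.
Because the floor (32) lies above the market-clearing price, it is binding.
At P = 32: Qd = 194 - 6·32 = 2 and Qs = 2·32 - 46 = 18.
Quantity traded falls to 2. At Q = 2 the demand price is (194 - 2)/6 = 32 and the supply price is (46 + 2)/2 = 24.
Deadweight loss = ½ · (32 - 24) · (14 - 2) = ½ · 8 · 12 = 48.

48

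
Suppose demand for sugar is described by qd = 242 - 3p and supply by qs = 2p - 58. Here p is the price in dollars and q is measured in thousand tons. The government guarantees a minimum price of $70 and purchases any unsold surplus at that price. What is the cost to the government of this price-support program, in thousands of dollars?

3500

Equilibrium: 242 - 3p = 2p - 58, so 300 = 5p and p* = 60, q* = 62.
Because the floor (70) lies above the market-clearing price, it is binding.
At p = 70: qd = 242 - 3·70 = 32 and qs = 2·70 - 58 = 82.
Surplus = qs - qd = 50.
Government expenditure = surplus × support price = 50 × 70 = 3500.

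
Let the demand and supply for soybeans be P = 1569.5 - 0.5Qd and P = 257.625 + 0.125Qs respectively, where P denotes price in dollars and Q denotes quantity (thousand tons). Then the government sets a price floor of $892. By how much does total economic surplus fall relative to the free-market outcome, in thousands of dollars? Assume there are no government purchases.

172980

Rearranging demand gives Qd = 3139 - 2P; rearranging supply gives Qs = 8P - 2061. Equilibrium: 3139 - 2P = 8P - 2061, so 5200 = 10P and P* = 520, Q* = 2099.
Because the floor (892) lies above the market-clearing price, it is binding.
At P = 892: Qd = 3139 - 2·892 = 1355 and Qs = 8·892 - 2061 = 5075.
Quantity traded falls to 1355. At Q = 1355 the demand price is (3139 - 1355)/2 = 892 and the supply price is (2061 + 1355)/8 = 427.
Deadweight loss = ½ · (892 - 427) · (2099 - 1355) = ½ · 465 · 744 = 172980.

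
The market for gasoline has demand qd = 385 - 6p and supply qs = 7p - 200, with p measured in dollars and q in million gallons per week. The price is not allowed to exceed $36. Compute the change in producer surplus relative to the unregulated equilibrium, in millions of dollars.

-751.5

Setting quantity demanded equal to quantity supplied, 385 - 6p = 7p - 200, gives p* = 45 and q* = 115.
Since 36 < 45, the ceiling is binding.
At p = 36: qd = 385 - 6·36 = 169 and qs = 7·36 - 200 = 52.
Producer surplus without the control is ½ · (45 - 200/7) · 115 = 13225/14.
With the ceiling, producers sell 52 units at 36, so PS = ½ · (36 - 200/7) · 52 = 1352/7.
Change in producer surplus = 1352/7 - 13225/14 = -751.5.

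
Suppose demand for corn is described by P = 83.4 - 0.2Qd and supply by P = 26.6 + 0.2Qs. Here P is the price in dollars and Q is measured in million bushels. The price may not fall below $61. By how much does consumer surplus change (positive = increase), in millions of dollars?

Rearranging demand gives Qd = 417 - 5P; rearranging supply gives Qs = 5P - 133. Without the control the market clears where 417 - 5P = 5P - 133, i.e. P* = 55 and Q* = 142.
Because the floor (61) lies above the market-clearing price, it is binding.
At P = 61: Qd = 417 - 5·61 = 112 and Qs = 5·61 - 133 = 172.
Consumer surplus without the control is ½ · (83.4 - 55) · 142 = 2016.4.
With the floor, consumers buy 112 units at 61, so CS = ½ · (83.4 - 61) · 112 = 1254.4.
Change in consumer surplus = 1254.4 - 2016.4 = -762.

-762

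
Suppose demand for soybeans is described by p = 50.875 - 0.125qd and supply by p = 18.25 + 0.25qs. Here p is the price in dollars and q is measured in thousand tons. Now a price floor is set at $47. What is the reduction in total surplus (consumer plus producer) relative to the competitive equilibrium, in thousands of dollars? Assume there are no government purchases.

588

Rearranging demand gives qd = 407 - 8p; rearranging supply gives qs = 4p - 73. Equilibrium: 407 - 8p = 4p - 73, so 480 = 12p and p* = 40, q* = 87.
Since 47 > 40, the floor is binding.
At p = 47: qd = 407 - 8·47 = 31 and qs = 4·47 - 73 = 115.
Quantity traded falls to 31. At q = 31 the demand price is (407 - 31)/8 = 47 and the supply price is (73 + 31)/4 = 26.
Deadweight loss = ½ · (47 - 26) · (87 - 31) = ½ · 21 · 56 = 588.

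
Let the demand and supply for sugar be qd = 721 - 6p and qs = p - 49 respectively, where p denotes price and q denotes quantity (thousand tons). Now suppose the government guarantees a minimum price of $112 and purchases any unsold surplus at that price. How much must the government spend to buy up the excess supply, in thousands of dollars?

1568

Setting quantity demanded equal to quantity supplied, 721 - 6p = p - 49, gives p* = 110 and q* = 61.
Because the floor (112) lies above the market-clearing price, it is binding.
At p = 112: qd = 721 - 6·112 = 49 and qs = 112 - 49 = 63.
Surplus = qs - qd = 14.
Government expenditure = surplus × support price = 14 × 112 = 1568.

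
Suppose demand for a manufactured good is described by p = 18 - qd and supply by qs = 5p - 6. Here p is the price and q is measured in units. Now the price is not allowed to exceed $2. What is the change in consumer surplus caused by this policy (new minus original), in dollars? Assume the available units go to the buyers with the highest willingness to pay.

Rearranging demand gives qd = 18 - p. Without the control the market clears where 18 - p = 5p - 6, i.e. p* = 4 and q* = 14.
Since 2 < 4, the ceiling is binding.
At p = 2: qd = 18 - 2 = 16 and qs = 5·2 - 6 = 4.
Consumer surplus without the control is ½ · (18 - 4) · 14 = 98.
With the ceiling, 4 units are sold at 2 (assume they go to the highest-value buyers). The demand price at q = 4 is 14, so CS = ½ · [(18 - 2) + (14 - 2)] · 4 = 56.
Change in consumer surplus = 56 - 98 = -42.

-42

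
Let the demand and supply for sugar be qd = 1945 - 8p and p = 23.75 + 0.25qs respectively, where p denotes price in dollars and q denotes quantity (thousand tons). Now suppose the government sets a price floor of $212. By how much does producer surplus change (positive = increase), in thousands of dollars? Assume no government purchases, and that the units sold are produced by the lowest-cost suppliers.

-3654

Rearranging supply gives qs = 4p - 95. Setting quantity demanded equal to quantity supplied, 1945 - 8p = 4p - 95, gives p* = 170 and q* = 585.
Because the floor (212) lies above the market-clearing price, it is binding.
At p = 212: qd = 1945 - 8·212 = 249 and qs = 4·212 - 95 = 753.
Producer surplus without the control is ½ · (170 - 23.75) · 585 = 42778.125.
With the floor, 249 units are sold at 212. The supply price at q = 249 is 86, so PS = ½ · [(212 - 23.75) + (212 - 86)] · 249 = 39124.125.
Change in producer surplus = 39124.125 - 42778.125 = -3654.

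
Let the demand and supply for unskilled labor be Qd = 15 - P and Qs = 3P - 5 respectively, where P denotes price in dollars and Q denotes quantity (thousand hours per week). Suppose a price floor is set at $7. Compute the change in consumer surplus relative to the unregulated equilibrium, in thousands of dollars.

Without the control the market clears where 15 - P = 3P - 5, i.e. P* = 5 and Q* = 10.
Since 7 > 5, the floor is binding.
At P = 7: Qd = 15 - 7 = 8 and Qs = 3·7 - 5 = 16.
Consumer surplus without the control is ½ · (15 - 5) · 10 = 50.
With the floor, consumers buy 8 units at 7, so CS = ½ · (15 - 7) · 8 = 32.
Change in consumer surplus = 32 - 50 = -18.

-18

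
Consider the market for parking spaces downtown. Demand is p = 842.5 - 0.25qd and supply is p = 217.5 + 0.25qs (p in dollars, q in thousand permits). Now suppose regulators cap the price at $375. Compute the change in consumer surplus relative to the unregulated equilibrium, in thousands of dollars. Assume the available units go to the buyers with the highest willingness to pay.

Rearranging demand gives qd = 3370 - 4p; rearranging supply gives qs = 4p - 870. Without the control the market clears where 3370 - 4p = 4p - 870, i.e. p* = 530 and q* = 1250.
The ceiling of 375 is below the equilibrium price 530, so it binds.
At p = 375: qd = 3370 - 4·375 = 1870 and qs = 4·375 - 870 = 630.
Consumer surplus without the control is ½ · (842.5 - 530) · 1250 = 195312.5.
With the ceiling, 630 units are sold at 375 (assume they go to the highest-value buyers). The demand price at q = 630 is 685, so CS = ½ · [(842.5 - 375) + (685 - 375)] · 630 = 244912.5.
Change in consumer surplus = 244912.5 - 195312.5 = 49600.

49600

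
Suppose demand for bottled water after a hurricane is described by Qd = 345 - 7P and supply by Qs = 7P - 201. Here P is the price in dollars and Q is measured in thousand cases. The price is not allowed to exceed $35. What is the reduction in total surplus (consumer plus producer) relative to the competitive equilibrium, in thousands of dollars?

112

Equilibrium: 345 - 7P = 7P - 201, so 546 = 14P and P* = 39, Q* = 72.
Since 35 < 39, the ceiling is binding.
At P = 35: Qd = 345 - 7·35 = 100 and Qs = 7·35 - 201 = 44.
Quantity traded falls to 44. At Q = 44 the demand price is (345 - 44)/7 = 43 and the supply price is (201 + 44)/7 = 35.
Deadweight loss = ½ · (43 - 35) · (72 - 44) = ½ · 8 · 28 = 112.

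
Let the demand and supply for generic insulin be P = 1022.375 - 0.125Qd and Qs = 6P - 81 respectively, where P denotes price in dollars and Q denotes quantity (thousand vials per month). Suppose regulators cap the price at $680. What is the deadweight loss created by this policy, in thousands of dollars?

Rearranging demand gives Qd = 8179 - 8P. Without the control the market clears where 8179 - 8P = 6P - 81, i.e. P* = 590 and Q* = 3459.
The ceiling of 680 is above the equilibrium price 590, so it is not binding; the market clears at P* = 590, Q* = 3459.
Since the control does not bind, no trades are prevented and deadweight loss is zero.

0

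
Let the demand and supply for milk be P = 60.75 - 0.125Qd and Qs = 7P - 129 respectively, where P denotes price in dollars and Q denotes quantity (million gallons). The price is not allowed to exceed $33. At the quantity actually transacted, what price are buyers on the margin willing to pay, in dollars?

48

Rearranging demand gives Qd = 486 - 8P. Equilibrium: 486 - 8P = 7P - 129, so 615 = 15P and P* = 41, Q* = 158.
Since 33 < 41, the ceiling is binding.
At P = 33: Qd = 486 - 8·33 = 222 and Qs = 7·33 - 129 = 102.
Only 102 units reach the market. On the demand curve, the marginal buyer's willingness to pay at Q = 102 is (486 - 102)/8 = 48.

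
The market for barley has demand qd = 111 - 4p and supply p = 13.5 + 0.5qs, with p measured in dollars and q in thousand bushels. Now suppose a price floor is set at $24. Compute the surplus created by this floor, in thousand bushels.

Rearranging supply gives qs = 2p - 27. In a free market, 111 - 4p = 2p - 27 gives the equilibrium p* = 23, q* = 19.
The floor of 24 is above the equilibrium price 23, so it binds.
At p = 24: qd = 111 - 4·24 = 15 and qs = 2·24 - 27 = 21.
Surplus = qs - qd = 21 - 15 = 6.

6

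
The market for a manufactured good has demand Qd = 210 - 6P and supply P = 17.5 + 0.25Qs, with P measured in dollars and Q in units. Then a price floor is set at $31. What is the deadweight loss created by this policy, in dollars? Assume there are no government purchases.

67.5

Rearranging supply gives Qs = 4P - 70. Without the control the market clears where 210 - 6P = 4P - 70, i.e. P* = 28 and Q* = 42.
The floor of 31 is above the equilibrium price 28, so it binds.
At P = 31: Qd = 210 - 6·31 = 24 and Qs = 4·31 - 70 = 54.
Quantity traded falls to 24. At Q = 24 the demand price is (210 - 24)/6 = 31 and the supply price is (70 + 24)/4 = 23.5.
Deadweight loss = ½ · (31 - 23.5) · (42 - 24) = ½ · 7.5 · 18 = 67.5.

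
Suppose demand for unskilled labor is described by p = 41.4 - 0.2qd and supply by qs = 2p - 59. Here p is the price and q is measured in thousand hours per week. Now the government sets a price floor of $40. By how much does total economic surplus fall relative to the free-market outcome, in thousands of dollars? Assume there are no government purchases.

35

Rearranging demand gives qd = 207 - 5p. In a free market, 207 - 5p = 2p - 59 gives the equilibrium p* = 38, q* = 17.
Since 40 > 38, the floor is binding.
At p = 40: qd = 207 - 5·40 = 7 and qs = 2·40 - 59 = 21.
Quantity traded falls to 7. At q = 7 the demand price is (207 - 7)/5 = 40 and the supply price is (59 + 7)/2 = 33.
Deadweight loss = ½ · (40 - 33) · (17 - 7) = ½ · 7 · 10 = 35.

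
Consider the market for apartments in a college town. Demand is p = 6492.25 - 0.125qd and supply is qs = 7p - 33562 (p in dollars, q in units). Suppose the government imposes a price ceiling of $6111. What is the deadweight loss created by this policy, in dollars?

Rearranging demand gives qd = 51938 - 8p. Without the control the market clears where 51938 - 8p = 7p - 33562, i.e. p* = 5700 and q* = 6338.
Since 6111 is above p* = 5700, the ceiling does not bind and the free-market outcome prevails.
Since the control does not bind, no trades are prevented and deadweight loss is zero.

0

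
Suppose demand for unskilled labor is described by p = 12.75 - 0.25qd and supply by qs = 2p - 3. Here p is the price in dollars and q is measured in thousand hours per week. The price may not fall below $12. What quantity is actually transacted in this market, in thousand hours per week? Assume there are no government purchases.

Rearranging demand gives qd = 51 - 4p. Setting quantity demanded equal to quantity supplied, 51 - 4p = 2p - 3, gives p* = 9 and q* = 15.
Since 12 > 9, the floor is binding.
At p = 12: qd = 51 - 4·12 = 3 and qs = 2·12 - 3 = 21.
The quantity actually transacted is the short side, demand: 3.

3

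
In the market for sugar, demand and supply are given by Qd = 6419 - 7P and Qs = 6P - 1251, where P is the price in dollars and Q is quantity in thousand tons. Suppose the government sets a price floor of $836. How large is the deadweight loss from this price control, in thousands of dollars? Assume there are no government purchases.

458913

Setting quantity demanded equal to quantity supplied, 6419 - 7P = 6P - 1251, gives P* = 590 and Q* = 2289.
Because the floor (836) lies above the market-clearing price, it is binding.
At P = 836: Qd = 6419 - 7·836 = 567 and Qs = 6·836 - 1251 = 3765.
Quantity traded falls to 567. At Q = 567 the demand price is (6419 - 567)/7 = 836 and the supply price is (1251 + 567)/6 = 303.
Deadweight loss = ½ · (836 - 303) · (2289 - 567) = ½ · 533 · 1722 = 458913.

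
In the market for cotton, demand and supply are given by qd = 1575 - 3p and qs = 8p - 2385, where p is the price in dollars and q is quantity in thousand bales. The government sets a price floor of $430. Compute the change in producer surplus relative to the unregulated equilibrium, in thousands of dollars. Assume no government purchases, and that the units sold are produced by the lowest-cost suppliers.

17193.75

Without the control the market clears where 1575 - 3p = 8p - 2385, i.e. p* = 360 and q* = 495.
The floor of 430 is above the equilibrium price 360, so it binds.
At p = 430: qd = 1575 - 3·430 = 285 and qs = 8·430 - 2385 = 1055.
Producer surplus without the control is ½ · (360 - 298.125) · 495 = 15314.0625.
With the floor, 285 units are sold at 430. The supply price at q = 285 is 333.75, so PS = ½ · [(430 - 298.125) + (430 - 333.75)] · 285 = 32507.8125.
Change in producer surplus = 32507.8125 - 15314.0625 = 17193.75.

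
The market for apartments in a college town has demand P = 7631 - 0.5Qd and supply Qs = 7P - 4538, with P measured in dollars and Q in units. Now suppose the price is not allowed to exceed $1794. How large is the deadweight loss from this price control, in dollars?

2596167

Rearranging demand gives Qd = 15262 - 2P. Equilibrium: 15262 - 2P = 7P - 4538, so 19800 = 9P and P* = 2200, Q* = 10862.
Since 1794 < 2200, the ceiling is binding.
At P = 1794: Qd = 15262 - 2·1794 = 11674 and Qs = 7·1794 - 4538 = 8020.
Quantity traded falls to 8020. At Q = 8020 the demand price is (15262 - 8020)/2 = 3621 and the supply price is (4538 + 8020)/7 = 1794.
Deadweight loss = ½ · (3621 - 1794) · (10862 - 8020) = ½ · 1827 · 2842 = 2596167.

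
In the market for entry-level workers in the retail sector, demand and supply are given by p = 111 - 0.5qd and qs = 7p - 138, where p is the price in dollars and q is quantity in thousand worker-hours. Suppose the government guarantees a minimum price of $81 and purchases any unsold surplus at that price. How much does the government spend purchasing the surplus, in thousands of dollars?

Rearranging demand gives qd = 222 - 2p. Equilibrium: 222 - 2p = 7p - 138, so 360 = 9p and p* = 40, q* = 142.
Since 81 > 40, the floor is binding.
At p = 81: qd = 222 - 2·81 = 60 and qs = 7·81 - 138 = 429.
Surplus = qs - qd = 369.
Government expenditure = surplus × support price = 369 × 81 = 29889.

29889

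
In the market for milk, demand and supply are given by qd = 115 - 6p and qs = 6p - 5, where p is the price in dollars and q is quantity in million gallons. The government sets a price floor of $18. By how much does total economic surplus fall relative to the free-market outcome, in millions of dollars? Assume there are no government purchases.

Setting quantity demanded equal to quantity supplied, 115 - 6p = 6p - 5, gives p* = 10 and q* = 55.
Because the floor (18) lies above the market-clearing price, it is binding.
At p = 18: qd = 115 - 6·18 = 7 and qs = 6·18 - 5 = 103.
Quantity traded falls to 7. At q = 7 the demand price is (115 - 7)/6 = 18 and the supply price is (5 + 7)/6 = 2.
Deadweight loss = ½ · (18 - 2) · (55 - 7) = ½ · 16 · 48 = 384.

384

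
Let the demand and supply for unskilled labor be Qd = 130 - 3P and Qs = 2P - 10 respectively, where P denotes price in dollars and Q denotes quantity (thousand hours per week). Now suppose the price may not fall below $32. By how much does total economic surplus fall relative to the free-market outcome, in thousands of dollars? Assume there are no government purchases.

60

Equilibrium: 130 - 3P = 2P - 10, so 140 = 5P and P* = 28, Q* = 46.
The floor of 32 is above the equilibrium price 28, so it binds.
At P = 32: Qd = 130 - 3·32 = 34 and Qs = 2·32 - 10 = 54.
Quantity traded falls to 34. At Q = 34 the demand price is (130 - 34)/3 = 32 and the supply price is (10 + 34)/2 = 22.
Deadweight loss = ½ · (32 - 22) · (46 - 34) = ½ · 10 · 12 = 60.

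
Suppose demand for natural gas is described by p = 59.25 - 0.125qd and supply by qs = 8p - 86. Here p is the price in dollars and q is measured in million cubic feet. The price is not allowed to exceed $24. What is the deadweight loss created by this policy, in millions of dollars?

968

Rearranging demand gives qd = 474 - 8p. In a free market, 474 - 8p = 8p - 86 gives the equilibrium p* = 35, q* = 194.
Since 24 < 35, the ceiling is binding.
At p = 24: qd = 474 - 8·24 = 282 and qs = 8·24 - 86 = 106.
Quantity traded falls to 106. At q = 106 the demand price is (474 - 106)/8 = 46 and the supply price is (86 + 106)/8 = 24.
Deadweight loss = ½ · (46 - 24) · (194 - 106) = ½ · 22 · 88 = 968.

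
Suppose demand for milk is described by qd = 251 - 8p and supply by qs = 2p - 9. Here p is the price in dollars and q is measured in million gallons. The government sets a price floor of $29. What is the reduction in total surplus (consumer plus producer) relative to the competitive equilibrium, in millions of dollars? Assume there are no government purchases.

Without the control the market clears where 251 - 8p = 2p - 9, i.e. p* = 26 and q* = 43.
The floor of 29 is above the equilibrium price 26, so it binds.
At p = 29: qd = 251 - 8·29 = 19 and qs = 2·29 - 9 = 49.
Quantity traded falls to 19. At q = 19 the demand price is (251 - 19)/8 = 29 and the supply price is (9 + 19)/2 = 14.
Deadweight loss = ½ · (29 - 14) · (43 - 19) = ½ · 15 · 24 = 180.

180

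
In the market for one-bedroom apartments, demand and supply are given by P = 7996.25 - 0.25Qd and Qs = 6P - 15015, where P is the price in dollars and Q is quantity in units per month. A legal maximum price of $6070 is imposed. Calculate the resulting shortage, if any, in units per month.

Rearranging demand gives Qd = 31985 - 4P. In a free market, 31985 - 4P = 6P - 15015 gives the equilibrium P* = 4700, Q* = 13185.
The ceiling of 6070 is above the equilibrium price 4700, so it is not binding; the market clears at P* = 4700, Q* = 13185.
Since the control does not bind, there is no shortage.

0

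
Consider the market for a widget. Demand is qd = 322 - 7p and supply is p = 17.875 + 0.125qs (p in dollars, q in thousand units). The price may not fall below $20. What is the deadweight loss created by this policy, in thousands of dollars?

Rearranging supply gives qs = 8p - 143. Without the control the market clears where 322 - 7p = 8p - 143, i.e. p* = 31 and q* = 105.
Since 20 is below p* = 31, the floor does not bind and the free-market outcome prevails.
Since the control does not bind, no trades are prevented and deadweight loss is zero.

0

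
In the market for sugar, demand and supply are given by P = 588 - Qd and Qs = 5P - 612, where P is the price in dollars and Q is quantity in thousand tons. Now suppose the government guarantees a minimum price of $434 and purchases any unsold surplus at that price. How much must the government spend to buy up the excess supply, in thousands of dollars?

Rearranging demand gives Qd = 588 - P. Setting quantity demanded equal to quantity supplied, 588 - P = 5P - 612, gives P* = 200 and Q* = 388.
Since 434 > 200, the floor is binding.
At P = 434: Qd = 588 - 434 = 154 and Qs = 5·434 - 612 = 1558.
Surplus = Qs - Qd = 1404.
Government expenditure = surplus × support price = 1404 × 434 = 609336.

609336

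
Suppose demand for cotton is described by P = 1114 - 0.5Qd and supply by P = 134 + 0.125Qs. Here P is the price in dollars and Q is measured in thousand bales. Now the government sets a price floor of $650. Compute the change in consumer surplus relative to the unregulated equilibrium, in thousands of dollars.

-399360

Rearranging demand gives Qd = 2228 - 2P; rearranging supply gives Qs = 8P - 1072. Setting quantity demanded equal to quantity supplied, 2228 - 2P = 8P - 1072, gives P* = 330 and Q* = 1568.
The floor of 650 is above the equilibrium price 330, so it binds.
At P = 650: Qd = 2228 - 2·650 = 928 and Qs = 8·650 - 1072 = 4128.
Consumer surplus without the control is ½ · (1114 - 330) · 1568 = 614656.
With the floor, consumers buy 928 units at 650, so CS = ½ · (1114 - 650) · 928 = 215296.
Change in consumer surplus = 215296 - 614656 = -399360.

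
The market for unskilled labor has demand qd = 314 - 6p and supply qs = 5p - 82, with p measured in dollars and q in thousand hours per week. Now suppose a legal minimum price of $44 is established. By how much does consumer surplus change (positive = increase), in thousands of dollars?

Without the control the market clears where 314 - 6p = 5p - 82, i.e. p* = 36 and q* = 98.
Since 44 > 36, the floor is binding.
At p = 44: qd = 314 - 6·44 = 50 and qs = 5·44 - 82 = 138.
Consumer surplus without the control is ½ · (157/3 - 36) · 98 = 2401/3.
With the floor, consumers buy 50 units at 44, so CS = ½ · (157/3 - 44) · 50 = 625/3.
Change in consumer surplus = 625/3 - 2401/3 = -592.

-592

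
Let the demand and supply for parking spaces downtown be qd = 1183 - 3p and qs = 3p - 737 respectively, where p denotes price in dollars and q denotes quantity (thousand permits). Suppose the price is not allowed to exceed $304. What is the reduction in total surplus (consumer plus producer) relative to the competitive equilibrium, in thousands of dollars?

768

Equilibrium: 1183 - 3p = 3p - 737, so 1920 = 6p and p* = 320, q* = 223.
The ceiling of 304 is below the equilibrium price 320, so it binds.
At p = 304: qd = 1183 - 3·304 = 271 and qs = 3·304 - 737 = 175.
Quantity traded falls to 175. At q = 175 the demand price is (1183 - 175)/3 = 336 and the supply price is (737 + 175)/3 = 304.
Deadweight loss = ½ · (336 - 304) · (223 - 175) = ½ · 32 · 48 = 768.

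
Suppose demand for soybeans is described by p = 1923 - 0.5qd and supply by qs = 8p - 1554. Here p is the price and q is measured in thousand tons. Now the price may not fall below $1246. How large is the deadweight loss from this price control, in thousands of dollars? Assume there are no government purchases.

623045

Rearranging demand gives qd = 3846 - 2p. Without the control the market clears where 3846 - 2p = 8p - 1554, i.e. p* = 540 and q* = 2766.
Because the floor (1246) lies above the market-clearing price, it is binding.
At p = 1246: qd = 3846 - 2·1246 = 1354 and qs = 8·1246 - 1554 = 8414.
Quantity traded falls to 1354. At q = 1354 the demand price is (3846 - 1354)/2 = 1246 and the supply price is (1554 + 1354)/8 = 363.5.
Deadweight loss = ½ · (1246 - 363.5) · (2766 - 1354) = ½ · 882.5 · 1412 = 623045.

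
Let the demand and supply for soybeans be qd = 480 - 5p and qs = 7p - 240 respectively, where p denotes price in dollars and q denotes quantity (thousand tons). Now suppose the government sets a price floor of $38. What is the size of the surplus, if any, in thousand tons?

Equilibrium: 480 - 5p = 7p - 240, so 720 = 12p and p* = 60, q* = 180.
Since 38 is below p* = 60, the floor does not bind and the free-market outcome prevails.
Since the control does not bind, there is no surplus.

0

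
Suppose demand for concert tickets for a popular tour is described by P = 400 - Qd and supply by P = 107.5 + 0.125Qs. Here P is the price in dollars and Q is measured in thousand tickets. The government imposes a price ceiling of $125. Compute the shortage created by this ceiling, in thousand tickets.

135

Rearranging demand gives Qd = 400 - P; rearranging supply gives Qs = 8P - 860. Equilibrium: 400 - P = 8P - 860, so 1260 = 9P and P* = 140, Q* = 260.
Since 125 < 140, the ceiling is binding.
At P = 125: Qd = 400 - 125 = 275 and Qs = 8·125 - 860 = 140.
Shortage = Qd - Qs = 275 - 140 = 135.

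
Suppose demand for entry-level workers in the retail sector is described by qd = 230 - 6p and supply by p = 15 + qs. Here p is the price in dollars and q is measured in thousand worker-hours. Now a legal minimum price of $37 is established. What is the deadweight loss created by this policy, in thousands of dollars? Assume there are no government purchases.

Rearranging supply gives qs = p - 15. In a free market, 230 - 6p = p - 15 gives the equilibrium p* = 35, q* = 20.
Because the floor (37) lies above the market-clearing price, it is binding.
At p = 37: qd = 230 - 6·37 = 8 and qs = 37 - 15 = 22.
Quantity traded falls to 8. At q = 8 the demand price is (230 - 8)/6 = 37 and the supply price is 15 + 8 = 23.
Deadweight loss = ½ · (37 - 23) · (20 - 8) = ½ · 14 · 12 = 84.

84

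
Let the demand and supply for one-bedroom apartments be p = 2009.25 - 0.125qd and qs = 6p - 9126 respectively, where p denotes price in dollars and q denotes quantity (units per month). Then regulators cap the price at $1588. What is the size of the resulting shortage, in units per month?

Rearranging demand gives qd = 16074 - 8p. In a free market, 16074 - 8p = 6p - 9126 gives the equilibrium p* = 1800, q* = 1674.
The ceiling of 1588 is below the equilibrium price 1800, so it binds.
At p = 1588: qd = 16074 - 8·1588 = 3370 and qs = 6·1588 - 9126 = 402.
Shortage = qd - qs = 3370 - 402 = 2968.

2968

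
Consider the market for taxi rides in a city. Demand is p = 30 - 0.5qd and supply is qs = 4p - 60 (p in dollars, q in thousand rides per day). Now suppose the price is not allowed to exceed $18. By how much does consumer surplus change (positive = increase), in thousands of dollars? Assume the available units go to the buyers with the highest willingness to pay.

8

Rearranging demand gives qd = 60 - 2p. Without the control the market clears where 60 - 2p = 4p - 60, i.e. p* = 20 and q* = 20.
Because the ceiling (18) lies below the market-clearing price, it is binding.
At p = 18: qd = 60 - 2·18 = 24 and qs = 4·18 - 60 = 12.
Consumer surplus without the control is ½ · (30 - 20) · 20 = 100.
With the ceiling, 12 units are sold at 18 (assume they go to the highest-value buyers). The demand price at q = 12 is 24, so CS = ½ · [(30 - 18) + (24 - 18)] · 12 = 108.
Change in consumer surplus = 108 - 100 = 8.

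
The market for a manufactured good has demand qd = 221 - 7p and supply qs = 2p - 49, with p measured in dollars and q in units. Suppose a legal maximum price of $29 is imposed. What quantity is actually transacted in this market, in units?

In a free market, 221 - 7p = 2p - 49 gives the equilibrium p* = 30, q* = 11.
Because the ceiling (29) lies below the market-clearing price, it is binding.
At p = 29: qd = 221 - 7·29 = 18 and qs = 2·29 - 49 = 9.
The quantity actually transacted is the short side, supply: 9.

9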